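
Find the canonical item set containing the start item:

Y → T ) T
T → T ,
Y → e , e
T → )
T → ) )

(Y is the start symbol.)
First, augment the grammar with Y' → Y
I₀ = CLOSURE({ [Y' → . Y] }):
  [Y' → . Y] has the dot before Y: add [Y → . T ) T], [Y → . e , e]
  [Y → . T ) T] has the dot before T: add [T → . T ,], [T → . )], [T → . ) )]
No further items can be added.

I₀ = { [T → . ) )], [T → . )], [T → . T ,], [Y → . T ) T], [Y → . e , e], [Y' → . Y] }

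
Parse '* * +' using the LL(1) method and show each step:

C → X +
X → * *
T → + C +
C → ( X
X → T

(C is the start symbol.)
Stack is shown with the top on the left.

Stack    Input    Action
------------------------
C $      * * + $  output C → X +
X + $    * * + $  output X → * *
* * + $  * * + $  match '*'
* + $    * + $    match '*'
+ $      + $      match '+'
$        $        accept

The string is accepted.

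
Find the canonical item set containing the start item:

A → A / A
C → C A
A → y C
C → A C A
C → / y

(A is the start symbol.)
First, augment the grammar with A' → A
I₀ = CLOSURE({ [A' → . A] }):
  [A' → . A] has the dot before A: add [A → . A / A], [A → . y C]
No further items can be added.

I₀ = { [A → . A / A], [A → . y C], [A' → . A] }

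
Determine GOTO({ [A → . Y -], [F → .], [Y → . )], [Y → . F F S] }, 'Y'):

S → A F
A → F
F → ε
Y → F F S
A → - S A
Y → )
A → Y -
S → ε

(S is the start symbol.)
GOTO(I, 'Y') = CLOSURE({ [A → αX.β] : [A → α.Xβ] ∈ I, X = 'Y' })

Items with dot before 'Y', with the dot advanced:
  [A → . Y -] → [A → Y . -]
Closure adds nothing (no advanced item has the dot before a non-terminal).

GOTO = { [A → Y . -] }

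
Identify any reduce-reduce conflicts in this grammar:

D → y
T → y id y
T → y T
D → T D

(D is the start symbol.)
No reduce-reduce conflicts

A reduce-reduce conflict occurs when an LR(0) state has two complete items [A → α .] and [B → β .] — both call for a reduction, and with no lookahead the parser cannot choose between them.

Augment with D' → D and build the canonical LR(0) collection (I0 = CLOSURE({[D' → . D]}), then GOTO on every symbol after a dot until no new states appear). It has 9 states:
  I0: { [D → . T D], [D → . y], [D' → . D], [T → . y T], [T → . y id y] }  — shift
  I1: { [D' → D .] }  — accept
  I2: { [D → . T D], [D → . y], [D → T . D], [T → . y T], [T → . y id y] }  — shift
  I3: { [D → y .], [T → . y T], [T → . y id y], [T → y . T], [T → y . id y] }  — shift, reduce
  I4: { [T → y T .] }  — reduce
  I5: { [T → y id . y] }  — shift
  I6: { [T → . y T], [T → . y id y], [T → y . T], [T → y . id y] }  — shift
  I7: { [T → y id y .] }  — reduce
  I8: { [D → T D .] }  — reduce

No state contains more than one complete item.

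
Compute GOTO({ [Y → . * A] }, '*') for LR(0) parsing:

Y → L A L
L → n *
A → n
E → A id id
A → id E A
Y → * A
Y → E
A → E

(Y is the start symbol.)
GOTO(I, '*') = CLOSURE({ [A → αX.β] : [A → α.Xβ] ∈ I, X = '*' })

Items with dot before '*', with the dot advanced:
  [Y → . * A] → [Y → * . A]
Closure of the advanced items:
  [Y → * . A] has the dot before A: add [A → . n], [A → . id E A], [A → . E]
  [A → . E] has the dot before E: add [E → . A id id]

GOTO = { [A → . E], [A → . id E A], [A → . n], [E → . A id id], [Y → * . A] }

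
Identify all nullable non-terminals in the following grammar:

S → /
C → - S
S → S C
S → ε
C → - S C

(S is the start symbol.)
A non-terminal is nullable if it can derive ε (the empty string): either it has an ε-production, or it has a production whose right-hand side consists entirely of nullable non-terminals.

ε-productions: S → ε
So S is immediately nullable.
No further non-terminal can be added: every production for the remaining non-terminals contains a terminal or a non-nullable non-terminal.
Nullable = { 'S' }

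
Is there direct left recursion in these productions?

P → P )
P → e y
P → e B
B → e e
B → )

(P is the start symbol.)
P → P ): LEFT RECURSIVE (starts with P)
P → e y: starts with e
P → e B: starts with e
B → e e: starts with e
B → ): starts with ')'

The grammar has direct left recursion on: P.

Answer: Yes, P is left-recursive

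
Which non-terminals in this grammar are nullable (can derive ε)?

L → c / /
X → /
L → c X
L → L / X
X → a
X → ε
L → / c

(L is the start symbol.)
{ 'X' }

ε-productions: X → ε
So X is immediately nullable.
No further non-terminal can be added: every production for the remaining non-terminals contains a terminal or a non-nullable non-terminal.
Nullable = { 'X' }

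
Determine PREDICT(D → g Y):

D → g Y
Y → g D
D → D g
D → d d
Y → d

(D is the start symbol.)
PREDICT(D → g Y) = (FIRST(RHS) \ {ε}) ∪ (FOLLOW(D) if ε ∈ FIRST(RHS), i.e. RHS ⇒* ε)
FIRST(g Y) = { 'g' }
ε ∉ FIRST(g Y), so FOLLOW(D) is not added.
PREDICT(D → g Y) = { 'g' }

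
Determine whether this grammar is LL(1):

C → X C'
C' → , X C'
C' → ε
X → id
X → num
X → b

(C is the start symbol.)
Relevant sets:
  FOLLOW(C') = { $ }

For C':
  PREDICT(C' → ',' X C') = { ',' }
  PREDICT(C' → ε) = { $ }
For X:
  PREDICT(X → id) = { 'id' }
  PREDICT(X → num) = { 'num' }
  PREDICT(X → b) = { 'b' }
C has a single production, so nothing to check there.

All predict sets are disjoint. The grammar IS LL(1).

Answer: Yes, the grammar is LL(1).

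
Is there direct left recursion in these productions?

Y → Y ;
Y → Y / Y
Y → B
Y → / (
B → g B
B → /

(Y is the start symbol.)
Direct left recursion occurs when N → N α for some non-terminal N (the right-hand side begins with the left-hand side itself).

Y → Y ;: LEFT RECURSIVE (starts with Y)
Y → Y / Y: LEFT RECURSIVE (starts with Y)
Y → B: starts with B
Y → / (: starts with '/'
B → g B: starts with g
B → /: starts with '/'

The grammar has direct left recursion on: Y.

Answer: Yes, Y is left-recursive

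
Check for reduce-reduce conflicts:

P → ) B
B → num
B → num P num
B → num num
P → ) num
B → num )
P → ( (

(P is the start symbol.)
A reduce-reduce conflict occurs when an LR(0) state has two complete items [A → α .] and [B → β .] — both call for a reduction, and with no lookahead the parser cannot choose between them.

Augment with P' → P and build the canonical LR(0) collection (I0 = CLOSURE({[P' → . P]}), then GOTO on every symbol after a dot until no new states appear). It has 11 states:
  I0: { [P → . ( (], [P → . ) B], [P → . ) num], [P' → . P] }  — shift
  I1: { [P → ( . (] }  — shift
  I2: { [B → . num )], [B → . num P num], [B → . num num], [B → . num], [P → ) . B], [P → ) . num] }  — shift
  I3: { [P' → P .] }  — accept
  I4: { [P → ) B .] }  — reduce
  I5: { [B → num . )], [B → num . P num], [B → num . num], [B → num .], [P → ) num .], [P → . ( (], [P → . ) B], [P → . ) num] }  — shift, 2 reduces
  I6: { [B → . num )], [B → . num P num], [B → . num num], [B → . num], [B → num ) .], [P → ) . B], [P → ) . num] }  — shift, reduce
  I7: { [B → num P . num] }  — shift
  I8: { [B → num num .] }  — reduce
  I9: { [B → num P num .] }  — reduce
  I10: { [P → ( ( .] }  — reduce

I5 contains complete items [B → num .], [P → ) num .] — reduce-reduce conflict.

Answer: Yes — I5: [B → num .] vs [P → ) num .]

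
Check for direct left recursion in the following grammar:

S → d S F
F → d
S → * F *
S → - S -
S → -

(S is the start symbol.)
No direct left recursion

Direct left recursion occurs when N → N α for some non-terminal N (the right-hand side begins with the left-hand side itself).

S → d S F: starts with d
F → d: starts with d
S → * F *: starts with '*'
S → - S -: starts with '-'
S → -: starts with '-'

No direct left recursion found.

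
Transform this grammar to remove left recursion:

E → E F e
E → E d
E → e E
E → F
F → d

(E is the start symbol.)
E is directly left-recursive. The standard transformation for
  A → A α₁ | ... | A α_m | β₁ | ... | β_n
is
  A  → β₁ A' | ... | β_n A'
  A' → α₁ A' | ... | α_m A' | ε

E → e E becomes E → e E E'
E → F becomes E → F E'
E → E F e becomes E' → F e E'
E → E d becomes E' → d E'
Add E' → ε

Productions for other non-terminals are unchanged:
  F → d

Resulting grammar:
E → e E E'
E → F E'
E' → F e E'
E' → d E'
E' → ε
F → d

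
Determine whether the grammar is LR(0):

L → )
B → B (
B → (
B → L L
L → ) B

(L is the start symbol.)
No. Shift-reduce conflict between [L → ) .] and [B → . (]

Augment with L' → L and build the canonical LR(0) collection (I0 = CLOSURE({[L' → . L]}), then GOTO on every symbol after a dot until no new states appear). It has 8 states:
  I0: { [L → . ) B], [L → . )], [L' → . L] }  — shift
  I1: { [B → . (], [B → . B (], [B → . L L], [L → ) . B], [L → ) .], [L → . ) B], [L → . )] }  — shift, reduce
  I2: { [L' → L .] }  — accept
  I3: { [B → ( .] }  — reduce
  I4: { [B → B . (], [L → ) B .] }  — shift, reduce
  I5: { [B → L . L], [L → . ) B], [L → . )] }  — shift
  I6: { [B → L L .] }  — reduce
  I7: { [B → B ( .] }  — reduce

Conflict in state I1:
  Shift-reduce conflict between [L → ) .] and [B → . (]
So the grammar is NOT LR(0).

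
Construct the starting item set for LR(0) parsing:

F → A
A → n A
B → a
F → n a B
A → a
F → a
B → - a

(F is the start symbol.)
{ [A → . a], [A → . n A], [F → . A], [F → . a], [F → . n a B], [F' → . F] }

First, augment the grammar with F' → F
I₀ = CLOSURE({ [F' → . F] }):
  [F' → . F] has the dot before F: add [F → . A], [F → . n a B], [F → . a]
  [F → . A] has the dot before A: add [A → . n A], [A → . a]
No further items can be added.

I₀ = { [A → . a], [A → . n A], [F → . A], [F → . a], [F → . n a B], [F' → . F] }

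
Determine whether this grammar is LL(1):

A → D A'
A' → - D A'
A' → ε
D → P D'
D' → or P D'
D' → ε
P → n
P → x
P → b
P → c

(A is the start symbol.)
Yes, the grammar is LL(1).

Relevant sets:
  FOLLOW(A') = { $ }
  FOLLOW(D') = { $, '-' }

For A':
  PREDICT(A' → '-' D A') = { '-' }
  PREDICT(A' → ε) = { $ }
For D':
  PREDICT(D' → or P D') = { 'or' }
  PREDICT(D' → ε) = { $, '-' }
For P:
  PREDICT(P → n) = { 'n' }
  PREDICT(P → x) = { 'x' }
  PREDICT(P → b) = { 'b' }
  PREDICT(P → c) = { 'c' }
A, D have a single production, so nothing to check there.

All predict sets are disjoint. The grammar IS LL(1).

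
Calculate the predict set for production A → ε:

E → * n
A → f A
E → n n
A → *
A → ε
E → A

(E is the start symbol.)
PREDICT(A → ε) = (FIRST(RHS) \ {ε}) ∪ (FOLLOW(A) if ε ∈ FIRST(RHS), i.e. RHS ⇒* ε)
The right-hand side is ε (FIRST(ε) = { ε }), so the predict set is FOLLOW(A) = { $ }
PREDICT(A → ε) = { $ }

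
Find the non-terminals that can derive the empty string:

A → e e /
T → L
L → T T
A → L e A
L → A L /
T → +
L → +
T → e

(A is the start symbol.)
None

A non-terminal is nullable if it can derive ε (the empty string): either it has an ε-production, or it has a production whose right-hand side consists entirely of nullable non-terminals.

There are no ε-productions, so no non-terminal can derive ε.
No non-terminals are nullable.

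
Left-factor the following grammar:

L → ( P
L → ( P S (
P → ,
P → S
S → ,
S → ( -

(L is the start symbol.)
Left-factoring transforms A → αβ₁ | αβ₂ into A → αA' and A' → β₁ | β₂
(α is the longest common prefix among the alternatives). Repeat until
no nonterminal has two alternatives with a common prefix.

Round 1: L has alternatives sharing prefix '( P'. Introduce L': L → ( P L'
  Add: L' → ε
  Add: L' → S (

No remaining common prefixes — done.

Resulting grammar:
L → ( P L'
L' → ε
L' → S (
P → ,
P → S
S → ,
S → ( -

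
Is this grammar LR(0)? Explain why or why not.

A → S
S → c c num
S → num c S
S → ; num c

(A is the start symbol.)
Yes, the grammar is LR(0)

A grammar is LR(0) if no state in the canonical LR(0) collection has:
  - both a shift item (dot before a terminal) and a complete item (shift-reduce conflict), or
  - two or more complete items (reduce-reduce conflict; the accept item [A' → A .] counts as a complete item here).

Augment with A' → A and build the canonical LR(0) collection (I0 = CLOSURE({[A' → . A]}), then GOTO on every symbol after a dot until no new states appear). It has 12 states:
  I0: { [A → . S], [A' → . A], [S → . ; num c], [S → . c c num], [S → . num c S] }  — shift
  I1: { [S → ; . num c] }  — shift
  I2: { [A' → A .] }  — accept
  I3: { [A → S .] }  — reduce
  I4: { [S → c . c num] }  — shift
  I5: { [S → num . c S] }  — shift
  I6: { [S → . ; num c], [S → . c c num], [S → . num c S], [S → num c . S] }  — shift
  I7: { [S → num c S .] }  — reduce
  I8: { [S → c c . num] }  — shift
  I9: { [S → c c num .] }  — reduce
  I10: { [S → ; num . c] }  — shift
  I11: { [S → ; num c .] }  — reduce

Every state is either a pure shift/goto state or contains exactly one complete item and nothing to shift — no conflicts. The grammar is LR(0).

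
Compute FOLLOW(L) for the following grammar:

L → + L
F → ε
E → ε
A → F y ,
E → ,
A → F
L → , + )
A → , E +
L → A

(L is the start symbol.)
To compute FOLLOW(L), find every occurrence of L on a right-hand side N → α L β: add FIRST(β) \ {ε}, and if β is empty or nullable also add FOLLOW(N). Iterate to a fixed point.

L is the start symbol, so $ ∈ FOLLOW(L).
In L → + L: L is at the end; this adds FOLLOW(L) to itself — nothing new

Taking the union: FOLLOW(L) = { $ }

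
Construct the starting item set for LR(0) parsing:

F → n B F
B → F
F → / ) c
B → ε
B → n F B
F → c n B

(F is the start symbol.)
{ [F → . / ) c], [F → . c n B], [F → . n B F], [F' → . F] }

First, augment the grammar with F' → F
I₀ = CLOSURE({ [F' → . F] }):
  [F' → . F] has the dot before F: add [F → . n B F], [F → . / ) c], [F → . c n B]
No further items can be added.

I₀ = { [F → . / ) c], [F → . c n B], [F → . n B F], [F' → . F] }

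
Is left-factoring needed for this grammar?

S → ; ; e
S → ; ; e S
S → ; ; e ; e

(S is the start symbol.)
Left-factoring is needed when two productions for the same non-terminal
share a common prefix on the right-hand side.

Productions for S:
  S → ; ; e
  S → ; ; e S
  S → ; ; e ; e

Found common prefix '; ; e' in productions for S

Answer: Yes, S has productions with common prefix '; ; e'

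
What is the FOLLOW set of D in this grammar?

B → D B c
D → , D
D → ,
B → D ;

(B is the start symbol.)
In B → D B c: D is followed by B c, add FIRST(B c) \ {ε} = { ',' }
In D → , D: D is at the end; this adds FOLLOW(D) to itself — nothing new
In B → D ;: D is followed by ';', add FIRST(';') \ {ε} = { ';' }

Taking the union: FOLLOW(D) = { ',', ';' }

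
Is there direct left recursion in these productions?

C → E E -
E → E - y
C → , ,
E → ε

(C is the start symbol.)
Yes, E is left-recursive

Direct left recursion occurs when N → N α for some non-terminal N (the right-hand side begins with the left-hand side itself).

C → E E -: starts with E
E → E - y: LEFT RECURSIVE (starts with E)
C → , ,: starts with ','
E → ε: starts with ε

The grammar has direct left recursion on: E.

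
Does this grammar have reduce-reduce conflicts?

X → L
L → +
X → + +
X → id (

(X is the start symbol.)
No reduce-reduce conflicts

Augment with X' → X and build the canonical LR(0) collection (I0 = CLOSURE({[X' → . X]}), then GOTO on every symbol after a dot until no new states appear). It has 7 states:
  I0: { [L → . +], [X → . + +], [X → . L], [X → . id (], [X' → . X] }  — shift
  I1: { [L → + .], [X → + . +] }  — shift, reduce
  I2: { [X → L .] }  — reduce
  I3: { [X' → X .] }  — accept
  I4: { [X → id . (] }  — shift
  I5: { [X → id ( .] }  — reduce
  I6: { [X → + + .] }  — reduce

No state contains more than one complete item.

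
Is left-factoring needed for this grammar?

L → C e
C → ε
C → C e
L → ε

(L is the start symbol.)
No, left-factoring is not needed

Left-factoring is needed when two productions for the same non-terminal
share a common prefix on the right-hand side.

Productions for L:
  L → C e
  L → ε
Productions for C:
  C → ε
  C → C e

No common prefixes found.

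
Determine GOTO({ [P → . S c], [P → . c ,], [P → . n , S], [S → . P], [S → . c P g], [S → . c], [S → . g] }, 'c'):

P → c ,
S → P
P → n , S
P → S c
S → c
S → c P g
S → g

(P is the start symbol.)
{ [P → . S c], [P → . c ,], [P → . n , S], [P → c . ,], [S → . P], [S → . c P g], [S → . c], [S → . g], [S → c . P g], [S → c .] }

GOTO(I, 'c') = CLOSURE({ [A → αX.β] : [A → α.Xβ] ∈ I, X = 'c' })

Items with dot before 'c', with the dot advanced:
  [P → . c ,] → [P → c . ,]
  [S → . c] → [S → c .]
  [S → . c P g] → [S → c . P g]
Closure of the advanced items:
  [S → c . P g] has the dot before P: add [P → . c ,], [P → . n , S], [P → . S c]
  [P → . S c] has the dot before S: add [S → . P], [S → . c], [S → . c P g], [S → . g]

GOTO = { [P → . S c], [P → . c ,], [P → . n , S], [P → c . ,], [S → . P], [S → . c P g], [S → . c], [S → . g], [S → c . P g], [S → c .] }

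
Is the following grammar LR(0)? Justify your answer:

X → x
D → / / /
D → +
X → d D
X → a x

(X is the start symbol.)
Yes, the grammar is LR(0)

A grammar is LR(0) if no state in the canonical LR(0) collection has:
  - both a shift item (dot before a terminal) and a complete item (shift-reduce conflict), or
  - two or more complete items (reduce-reduce conflict; the accept item [X' → X .] counts as a complete item here).

Augment with X' → X and build the canonical LR(0) collection (I0 = CLOSURE({[X' → . X]}), then GOTO on every symbol after a dot until no new states appear). It has 11 states:
  I0: { [X → . a x], [X → . d D], [X → . x], [X' → . X] }  — shift
  I1: { [X' → X .] }  — accept
  I2: { [X → a . x] }  — shift
  I3: { [D → . +], [D → . / / /], [X → d . D] }  — shift
  I4: { [X → x .] }  — reduce
  I5: { [D → + .] }  — reduce
  I6: { [D → / . / /] }  — shift
  I7: { [X → d D .] }  — reduce
  I8: { [D → / / . /] }  — shift
  I9: { [D → / / / .] }  — reduce
  I10: { [X → a x .] }  — reduce

Every state is either a pure shift/goto state or contains exactly one complete item and nothing to shift — no conflicts. The grammar is LR(0).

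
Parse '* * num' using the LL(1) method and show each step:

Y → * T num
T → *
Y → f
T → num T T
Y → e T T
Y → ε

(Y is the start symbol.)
LL(1) parsing maintains a stack (initially the start symbol over $) and the input. At each step: if the stack top is a terminal, match it against the current input token; if it is a non-terminal N, replace it with the RHS of M[N, lookahead] (the unique production whose predict set contains the lookahead).

Stack is shown with the top on the left.

Stack      Input      Action
----------------------------
Y $        * * num $  output Y → * T num
* T num $  * * num $  match '*'
T num $    * num $    output T → *
* num $    * num $    match '*'
num $      num $      match 'num'
$          $          accept

The string is accepted.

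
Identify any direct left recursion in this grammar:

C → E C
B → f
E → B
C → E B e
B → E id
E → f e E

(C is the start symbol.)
No direct left recursion

C → E C: starts with E
B → f: starts with f
E → B: starts with B
C → E B e: starts with E
B → E id: starts with E
E → f e E: starts with f

No direct left recursion found.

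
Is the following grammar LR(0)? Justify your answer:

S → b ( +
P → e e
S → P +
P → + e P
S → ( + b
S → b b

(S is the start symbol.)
Yes, the grammar is LR(0)

A grammar is LR(0) if no state in the canonical LR(0) collection has:
  - both a shift item (dot before a terminal) and a complete item (shift-reduce conflict), or
  - two or more complete items (reduce-reduce conflict; the accept item [S' → S .] counts as a complete item here).

Augment with S' → S and build the canonical LR(0) collection (I0 = CLOSURE({[S' → . S]}), then GOTO on every symbol after a dot until no new states appear). It has 16 states:
  I0: { [P → . + e P], [P → . e e], [S → . ( + b], [S → . P +], [S → . b ( +], [S → . b b], [S' → . S] }  — shift
  I1: { [S → ( . + b] }  — shift
  I2: { [P → + . e P] }  — shift
  I3: { [S → P . +] }  — shift
  I4: { [S' → S .] }  — accept
  I5: { [S → b . ( +], [S → b . b] }  — shift
  I6: { [P → e . e] }  — shift
  I7: { [P → e e .] }  — reduce
  I8: { [S → b ( . +] }  — shift
  I9: { [S → b b .] }  — reduce
  I10: { [S → b ( + .] }  — reduce
  I11: { [S → P + .] }  — reduce
  I12: { [P → + e . P], [P → . + e P], [P → . e e] }  — shift
  I13: { [P → + e P .] }  — reduce
  I14: { [S → ( + . b] }  — shift
  I15: { [S → ( + b .] }  — reduce

Every state is either a pure shift/goto state or contains exactly one complete item and nothing to shift — no conflicts. The grammar is LR(0).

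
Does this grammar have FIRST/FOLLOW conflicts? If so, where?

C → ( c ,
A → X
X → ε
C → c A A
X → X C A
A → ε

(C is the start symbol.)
Yes. A → X with FOLLOW(A) on { '(', 'c' }; X → X C A with FOLLOW(X) on { '(', 'c' }

Nullable non-terminals: A, X.
FIRST sets used below: FIRST(X) = { '(', 'c', ε }, FIRST(C) = { '(', 'c' }

A: nullable alternative(s) A → X, A → ε; FOLLOW(A) = { $, '(', 'c' }
  A → X: FIRST \ {ε} = { '(', 'c' } — overlaps FOLLOW(A) on { '(', 'c' }: CONFLICT
  A → ε: FIRST \ {ε} = { } — disjoint from FOLLOW(A)

X: nullable alternative(s) X → ε; FOLLOW(X) = { $, '(', 'c' }
  X → ε: FIRST \ {ε} = { } — this is the only nullable alternative, skip
  X → X C A: FIRST \ {ε} = { '(', 'c' } — overlaps FOLLOW(X) on { '(', 'c' }: CONFLICT

C has no nullable alternative, so no FIRST/FOLLOW check is needed there.

So the grammar has 2 FIRST/FOLLOW conflicts (marked CONFLICT above).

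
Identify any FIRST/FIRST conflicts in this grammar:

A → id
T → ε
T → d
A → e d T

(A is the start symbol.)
No FIRST/FIRST conflicts.

A FIRST/FIRST conflict occurs when two productions N → α and N → β for the same non-terminal have FIRST(α) ∩ FIRST(β) ≠ ∅ (with ε ∈ FIRST of a nullable right-hand side, so two nullable alternatives also conflict).

Productions for A:
  A → id: FIRST = { 'id' }
  A → e d T: FIRST = { 'e' }
Productions for T:
  T → ε: FIRST = { ε }
  T → d: FIRST = { 'd' }

All alternatives of each non-terminal have pairwise disjoint FIRST sets.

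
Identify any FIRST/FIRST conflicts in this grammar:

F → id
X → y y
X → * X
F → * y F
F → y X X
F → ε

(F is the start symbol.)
A FIRST/FIRST conflict occurs when two productions N → α and N → β for the same non-terminal have FIRST(α) ∩ FIRST(β) ≠ ∅ (with ε ∈ FIRST of a nullable right-hand side, so two nullable alternatives also conflict).

Productions for F:
  F → id: FIRST = { 'id' }
  F → * y F: FIRST = { '*' }
  F → y X X: FIRST = { 'y' }
  F → ε: FIRST = { ε }
Productions for X:
  X → y y: FIRST = { 'y' }
  X → * X: FIRST = { '*' }

All alternatives of each non-terminal have pairwise disjoint FIRST sets.

Answer: No FIRST/FIRST conflicts.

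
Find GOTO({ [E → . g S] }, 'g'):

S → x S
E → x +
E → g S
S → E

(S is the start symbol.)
{ [E → . g S], [E → . x +], [E → g . S], [S → . E], [S → . x S] }

GOTO(I, 'g') = CLOSURE({ [A → αX.β] : [A → α.Xβ] ∈ I, X = 'g' })

Items with dot before 'g', with the dot advanced:
  [E → . g S] → [E → g . S]
Closure of the advanced items:
  [E → g . S] has the dot before S: add [S → . x S], [S → . E]
  [S → . E] has the dot before E: add [E → . x +], [E → . g S]

GOTO = { [E → . g S], [E → . x +], [E → g . S], [S → . E], [S → . x S] }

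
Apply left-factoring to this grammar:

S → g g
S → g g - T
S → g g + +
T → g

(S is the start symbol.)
Left-factoring transforms A → αβ₁ | αβ₂ into A → αA' and A' → β₁ | β₂
(α is the longest common prefix among the alternatives). Repeat until
no nonterminal has two alternatives with a common prefix.

Round 1: S has alternatives sharing prefix 'g g'. Introduce S': S → g g S'
  Add: S' → ε
  Add: S' → - T
  Add: S' → + +

No remaining common prefixes — done.

Resulting grammar:
S → g g S'
S' → ε
S' → - T
S' → + +
T → g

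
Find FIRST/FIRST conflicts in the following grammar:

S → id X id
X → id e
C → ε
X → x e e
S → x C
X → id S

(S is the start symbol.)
Yes. X → id e / X → id S on { 'id' }

A FIRST/FIRST conflict occurs when two productions N → α and N → β for the same non-terminal have FIRST(α) ∩ FIRST(β) ≠ ∅ (with ε ∈ FIRST of a nullable right-hand side, so two nullable alternatives also conflict).

Productions for S:
  S → id X id: FIRST = { 'id' }
  S → x C: FIRST = { 'x' }
Productions for X:
  X → id e: FIRST = { 'id' }
  X → x e e: FIRST = { 'x' }
  X → id S: FIRST = { 'id' }
C has only one production, so no FIRST/FIRST conflict is possible there.

Conflict for X: X → id e and X → id S
  Overlap: { 'id' }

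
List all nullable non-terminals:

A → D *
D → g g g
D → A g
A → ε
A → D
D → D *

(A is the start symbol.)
ε-productions: A → ε
So A is immediately nullable.
No further non-terminal can be added: every production for the remaining non-terminals contains a terminal or a non-nullable non-terminal.
Nullable = { 'A' }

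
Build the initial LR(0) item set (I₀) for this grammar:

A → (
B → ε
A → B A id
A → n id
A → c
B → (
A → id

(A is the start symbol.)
First, augment the grammar with A' → A
I₀ = CLOSURE({ [A' → . A] }):
  [A' → . A] has the dot before A: add [A → . (], [A → . B A id], [A → . n id], [A → . c], [A → . id]
  [A → . B A id] has the dot before B: add [B → .], [B → . (]
No further items can be added.

I₀ = { [A → . (], [A → . B A id], [A → . c], [A → . id], [A → . n id], [A' → . A], [B → . (], [B → .] }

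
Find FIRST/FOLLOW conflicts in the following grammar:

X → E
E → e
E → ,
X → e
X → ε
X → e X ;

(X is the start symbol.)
No FIRST/FOLLOW conflicts.

A FIRST/FOLLOW conflict occurs when a non-terminal N has a nullable alternative N → β (β ⇒* ε) and another alternative N → α with FIRST(α) ∩ FOLLOW(N) ≠ ∅: on such a lookahead the parser cannot decide between expanding α and letting N vanish via β.

Nullable non-terminals: X.
FIRST sets used below: FIRST(E) = { ',', 'e' }

X: nullable alternative(s) X → ε; FOLLOW(X) = { $, ';' }
  X → E: FIRST \ {ε} = { ',', 'e' } — disjoint from FOLLOW(X)
  X → e: FIRST \ {ε} = { 'e' } — disjoint from FOLLOW(X)
  X → ε: FIRST \ {ε} = { } — this is the only nullable alternative, skip
  X → e X ;: FIRST \ {ε} = { 'e' } — disjoint from FOLLOW(X)

E has no nullable alternative, so no FIRST/FOLLOW check is needed there.

No FIRST/FOLLOW conflicts found.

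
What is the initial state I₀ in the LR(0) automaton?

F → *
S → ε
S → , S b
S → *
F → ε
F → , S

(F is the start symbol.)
{ [F → . *], [F → . , S], [F → .], [F' → . F] }

First, augment the grammar with F' → F
I₀ = CLOSURE({ [F' → . F] }):
  [F' → . F] has the dot before F: add [F → . *], [F → .], [F → . , S]
No further items can be added.

I₀ = { [F → . *], [F → . , S], [F → .], [F' → . F] }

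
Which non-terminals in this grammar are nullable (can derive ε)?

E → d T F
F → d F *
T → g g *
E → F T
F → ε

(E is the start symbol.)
ε-productions: F → ε
So F is immediately nullable.
No further non-terminal can be added: every production for the remaining non-terminals contains a terminal or a non-nullable non-terminal.
Nullable = { 'F' }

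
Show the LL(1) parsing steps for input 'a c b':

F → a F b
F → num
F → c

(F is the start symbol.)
Stack is shown with the top on the left.

Stack    Input    Action
------------------------
F $      a c b $  output F → a F b
a F b $  a c b $  match 'a'
F b $    c b $    output F → c
c b $    c b $    match 'c'
b $      b $      match 'b'
$        $        accept

The string is accepted.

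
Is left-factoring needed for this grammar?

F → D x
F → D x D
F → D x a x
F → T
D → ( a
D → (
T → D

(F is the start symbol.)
Yes, F has productions with common prefix 'D x'; D has productions with common prefix '('

Left-factoring is needed when two productions for the same non-terminal
share a common prefix on the right-hand side.

Productions for F:
  F → D x
  F → D x D
  F → D x a x
  F → T
Productions for D:
  D → ( a
  D → (

Found common prefix 'D x' in productions for F
Found common prefix '(' in productions for D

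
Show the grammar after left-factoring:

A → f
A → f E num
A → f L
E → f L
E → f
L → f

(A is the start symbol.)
Left-factoring transforms A → αβ₁ | αβ₂ into A → αA' and A' → β₁ | β₂
(α is the longest common prefix among the alternatives). Repeat until
no nonterminal has two alternatives with a common prefix.

Round 1: A has alternatives sharing prefix 'f'. Introduce A': A → f A'
  Add: A' → ε
  Add: A' → E num
  Add: A' → L

Round 2: E has alternatives sharing prefix 'f'. Introduce E': E → f E'
  Add: E' → L
  Add: E' → ε

No remaining common prefixes — done.

Resulting grammar:
A → f A'
A' → ε
A' → E num
A' → L
E → f E'
E' → L
E' → ε
L → f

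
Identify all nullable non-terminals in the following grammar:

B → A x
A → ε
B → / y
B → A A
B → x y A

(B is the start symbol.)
ε-productions: A → ε
So A is immediately nullable.
B → A A: every symbol on the right is nullable, so B is nullable too.
Every non-terminal is now nullable.
Nullable = { 'A', 'B' }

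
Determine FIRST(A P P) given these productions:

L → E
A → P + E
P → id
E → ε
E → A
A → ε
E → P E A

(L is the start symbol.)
{ 'id' }

FIRST sets of the non-terminals involved (from the grammar, by fixed-point iteration):
  FIRST(A) = { 'id', ε }
  FIRST(P) = { 'id' }

To compute FIRST(A P P), process the symbols left to right:
Symbol A is a non-terminal. Add FIRST(A) \ {ε} = { 'id' }
A is nullable (ε ∈ FIRST(A)), continue to the next symbol.
Symbol P is a non-terminal. Add FIRST(P) \ {ε} = { 'id' }
P is not nullable (ε ∉ FIRST(P)), so stop here.
FIRST(A P P) = { 'id' }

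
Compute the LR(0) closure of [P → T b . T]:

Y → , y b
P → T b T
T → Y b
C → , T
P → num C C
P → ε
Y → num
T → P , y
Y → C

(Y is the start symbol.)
{ [C → . , T], [P → . T b T], [P → . num C C], [P → .], [P → T b . T], [T → . P , y], [T → . Y b], [Y → . , y b], [Y → . C], [Y → . num] }

To compute CLOSURE, for each item [A → α.Bβ] where B is a non-terminal, add [B → .γ] for all productions B → γ; repeat for the newly added items until nothing changes.

Start with: [P → T b . T]
  [P → T b . T] has the dot before T: add [T → . Y b], [T → . P , y]
  [T → . Y b] has the dot before Y: add [Y → . , y b], [Y → . num], [Y → . C]
  [T → . P , y] has the dot before P: add [P → . T b T], [P → . num C C], [P → .]
  [Y → . C] has the dot before C: add [C → . , T]
No further items can be added.

CLOSURE = { [C → . , T], [P → . T b T], [P → . num C C], [P → .], [P → T b . T], [T → . P , y], [T → . Y b], [Y → . , y b], [Y → . C], [Y → . num] }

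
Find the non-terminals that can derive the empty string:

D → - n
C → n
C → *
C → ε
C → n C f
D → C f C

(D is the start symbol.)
{ 'C' }

ε-productions: C → ε
So C is immediately nullable.
No further non-terminal can be added: every production for the remaining non-terminals contains a terminal or a non-nullable non-terminal.
Nullable = { 'C' }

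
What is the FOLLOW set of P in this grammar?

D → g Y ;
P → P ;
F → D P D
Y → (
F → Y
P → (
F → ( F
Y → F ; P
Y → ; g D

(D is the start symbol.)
{ ';', 'g' }

In P → P ;: P is followed by ';', add FIRST(';') \ {ε} = { ';' }
In F → D P D: P is followed by D, add FIRST(D) \ {ε} = { 'g' }
In Y → F ; P: P is at the end, add FOLLOW(Y)

The FOLLOW sets referred to above (computed the same way, to a fixed point):
  FOLLOW(Y) = { ';' }

Taking the union: FOLLOW(P) = { ';', 'g' }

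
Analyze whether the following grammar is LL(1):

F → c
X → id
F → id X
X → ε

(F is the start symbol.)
A grammar is LL(1) if for each non-terminal N with multiple productions, the predict sets of those productions are pairwise disjoint, where PREDICT(N → α) = (FIRST(α) \ {ε}) ∪ (FOLLOW(N) if α ⇒* ε).

Relevant sets:
  FOLLOW(X) = { $ }

For F:
  PREDICT(F → c) = { 'c' }
  PREDICT(F → id X) = { 'id' }
For X:
  PREDICT(X → id) = { 'id' }
  PREDICT(X → ε) = { $ }

All predict sets are disjoint. The grammar IS LL(1).

Answer: Yes, the grammar is LL(1).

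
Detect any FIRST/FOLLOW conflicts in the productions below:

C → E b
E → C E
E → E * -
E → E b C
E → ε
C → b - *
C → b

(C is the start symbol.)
Yes. E → C E with FOLLOW(E) on { '*', 'b' }; E → E '*' '-' with FOLLOW(E) on { '*', 'b' }; E → E b C with FOLLOW(E) on { '*', 'b' }

Nullable non-terminals: E.
FIRST sets used below: FIRST(C) = { '*', 'b' }, FIRST(E) = { '*', 'b', ε }

E: nullable alternative(s) E → ε; FOLLOW(E) = { '*', 'b' }
  E → C E: FIRST \ {ε} = { '*', 'b' } — overlaps FOLLOW(E) on { '*', 'b' }: CONFLICT
  E → E * -: FIRST \ {ε} = { '*', 'b' } — overlaps FOLLOW(E) on { '*', 'b' }: CONFLICT
  E → E b C: FIRST \ {ε} = { '*', 'b' } — overlaps FOLLOW(E) on { '*', 'b' }: CONFLICT
  E → ε: FIRST \ {ε} = { } — this is the only nullable alternative, skip

C has no nullable alternative, so no FIRST/FOLLOW check is needed there.

So the grammar has 3 FIRST/FOLLOW conflicts (marked CONFLICT above).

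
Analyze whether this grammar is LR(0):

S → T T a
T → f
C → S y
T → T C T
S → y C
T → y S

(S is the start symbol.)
No. Shift-reduce conflict between [T → y S .] and [C → S . y]

Augment with S' → S and build the canonical LR(0) collection (I0 = CLOSURE({[S' → . S]}), then GOTO on every symbol after a dot until no new states appear). It has 15 states:
  I0: { [S → . T T a], [S → . y C], [S' → . S], [T → . T C T], [T → . f], [T → . y S] }  — shift
  I1: { [S' → S .] }  — accept
  I2: { [C → . S y], [S → . T T a], [S → . y C], [S → T . T a], [T → . T C T], [T → . f], [T → . y S], [T → T . C T] }  — shift
  I3: { [T → f .] }  — reduce
  I4: { [C → . S y], [S → . T T a], [S → . y C], [S → y . C], [T → . T C T], [T → . f], [T → . y S], [T → y . S] }  — shift
  I5: { [S → y C .] }  — reduce
  I6: { [C → S . y], [T → y S .] }  — shift, reduce
  I7: { [C → S y .] }  — reduce
  I8: { [T → . T C T], [T → . f], [T → . y S], [T → T C . T] }  — shift
  I9: { [C → S . y] }  — shift
  I10: { [C → . S y], [S → . T T a], [S → . y C], [S → T . T a], [S → T T . a], [T → . T C T], [T → . f], [T → . y S], [T → T . C T] }  — shift
  I11: { [S → T T a .] }  — reduce
  I12: { [C → . S y], [S → . T T a], [S → . y C], [T → . T C T], [T → . f], [T → . y S], [T → T . C T], [T → T C T .] }  — shift, reduce
  I13: { [S → . T T a], [S → . y C], [T → . T C T], [T → . f], [T → . y S], [T → y . S] }  — shift
  I14: { [T → y S .] }  — reduce

Conflict in state I6:
  Shift-reduce conflict between [T → y S .] and [C → S . y]
So the grammar is NOT LR(0).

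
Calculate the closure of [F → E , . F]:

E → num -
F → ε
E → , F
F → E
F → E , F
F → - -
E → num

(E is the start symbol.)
{ [E → . , F], [E → . num -], [E → . num], [F → . - -], [F → . E , F], [F → . E], [F → .], [F → E , . F] }

Start with: [F → E , . F]
  [F → E , . F] has the dot before F: add [F → .], [F → . E], [F → . E , F], [F → . - -]
  [F → . E] has the dot before E: add [E → . num -], [E → . , F], [E → . num]
No further items can be added.

CLOSURE = { [E → . , F], [E → . num -], [E → . num], [F → . - -], [F → . E , F], [F → . E], [F → .], [F → E , . F] }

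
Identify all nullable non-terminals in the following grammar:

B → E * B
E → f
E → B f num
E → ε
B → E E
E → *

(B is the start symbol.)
ε-productions: E → ε
So E is immediately nullable.
B → E E: every symbol on the right is nullable, so B is nullable too.
Every non-terminal is now nullable.
Nullable = { 'B', 'E' }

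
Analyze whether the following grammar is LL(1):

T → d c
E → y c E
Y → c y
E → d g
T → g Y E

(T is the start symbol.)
Yes, the grammar is LL(1).

A grammar is LL(1) if for each non-terminal N with multiple productions, the predict sets of those productions are pairwise disjoint, where PREDICT(N → α) = (FIRST(α) \ {ε}) ∪ (FOLLOW(N) if α ⇒* ε).

For T:
  PREDICT(T → d c) = { 'd' }
  PREDICT(T → g Y E) = { 'g' }
For E:
  PREDICT(E → y c E) = { 'y' }
  PREDICT(E → d g) = { 'd' }
Y has a single production, so nothing to check there.

All predict sets are disjoint. The grammar IS LL(1).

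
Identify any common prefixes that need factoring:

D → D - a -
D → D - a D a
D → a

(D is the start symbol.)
Left-factoring is needed when two productions for the same non-terminal
share a common prefix on the right-hand side.

Productions for D:
  D → D - a -
  D → D - a D a
  D → a

Found common prefix 'D - a' in productions for D

Answer: Yes, D has productions with common prefix 'D - a'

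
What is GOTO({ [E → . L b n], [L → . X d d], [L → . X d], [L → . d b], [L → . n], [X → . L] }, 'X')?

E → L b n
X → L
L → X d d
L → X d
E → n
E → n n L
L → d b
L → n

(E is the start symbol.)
GOTO(I, 'X') = CLOSURE({ [A → αX.β] : [A → α.Xβ] ∈ I, X = 'X' })

Items with dot before 'X', with the dot advanced:
  [L → . X d] → [L → X . d]
  [L → . X d d] → [L → X . d d]
Closure adds nothing (no advanced item has the dot before a non-terminal).

GOTO = { [L → X . d d], [L → X . d] }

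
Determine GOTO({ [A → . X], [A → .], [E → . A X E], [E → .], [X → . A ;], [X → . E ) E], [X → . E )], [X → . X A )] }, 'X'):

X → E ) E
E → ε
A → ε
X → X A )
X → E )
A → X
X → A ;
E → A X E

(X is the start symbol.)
GOTO(I, 'X') = CLOSURE({ [A → αX.β] : [A → α.Xβ] ∈ I, X = 'X' })

Items with dot before 'X', with the dot advanced:
  [A → . X] → [A → X .]
  [X → . X A )] → [X → X . A )]
Closure of the advanced items:
  [X → X . A )] has the dot before A: add [A → .], [A → . X]
  [A → . X] has the dot before X: add [X → . E ) E], [X → . X A )], [X → . E )], [X → . A ;]
  [X → . E ) E] has the dot before E: add [E → .], [E → . A X E]

GOTO = { [A → . X], [A → .], [A → X .], [E → . A X E], [E → .], [X → . A ;], [X → . E ) E], [X → . E )], [X → . X A )], [X → X . A )] }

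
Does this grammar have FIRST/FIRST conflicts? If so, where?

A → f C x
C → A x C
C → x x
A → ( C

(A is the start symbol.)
A FIRST/FIRST conflict occurs when two productions N → α and N → β for the same non-terminal have FIRST(α) ∩ FIRST(β) ≠ ∅ (with ε ∈ FIRST of a nullable right-hand side, so two nullable alternatives also conflict).

FIRST sets of the non-terminals at (or reachable through a nullable prefix from) the front of some alternative:
  FIRST(A) = { '(', 'f' }

Productions for A:
  A → f C x: FIRST = { 'f' }
  A → ( C: FIRST = { '(' }
Productions for C:
  C → A x C: FIRST = { '(', 'f' }
  C → x x: FIRST = { 'x' }

All alternatives of each non-terminal have pairwise disjoint FIRST sets.

Answer: No FIRST/FIRST conflicts.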